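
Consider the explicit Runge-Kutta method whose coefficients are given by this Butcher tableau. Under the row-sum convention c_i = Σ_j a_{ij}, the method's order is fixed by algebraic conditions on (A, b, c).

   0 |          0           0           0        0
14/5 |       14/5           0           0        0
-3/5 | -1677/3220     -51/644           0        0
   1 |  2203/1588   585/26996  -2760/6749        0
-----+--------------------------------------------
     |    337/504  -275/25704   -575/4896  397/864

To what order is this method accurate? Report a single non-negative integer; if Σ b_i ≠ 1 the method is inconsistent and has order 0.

b = (337/504, -275/25704, -575/4896, 397/864)
c = (0, 14/5, -3/5, 1)
Ac = (0, 0, -51/230, 243/794)
Σ b_i: 337/504·1 + (-275/25704)·1 + (-575/4896)·1 + 397/864·1 = 1 ✓
b·c: (-275/25704)·14/5 + (-575/4896)·(-3/5) + 397/864·1 = 1/2 ✓
b·c²: (-275/25704)·196/25 + (-575/4896)·9/25 + 397/864·1 = 1/3 ✓
b·Ac: (-575/4896)·(-51/230) + 397/864·243/794 = 1/6 ✓
b·c³: (-275/25704)·2744/125 + (-575/4896)·(-27/125) + 397/864·1 = 1/4 ✓
b·(c∘Ac): (-575/4896)·153/1150 + 397/864·243/794 = 1/8 ✓
b·Ac²: (-575/4896)·(-357/575) + 397/864·9/397 = 1/12 ✓
b·A²c: 397/864·36/397 = 1/24 ✓; 4 stages ⇒ order 4.

4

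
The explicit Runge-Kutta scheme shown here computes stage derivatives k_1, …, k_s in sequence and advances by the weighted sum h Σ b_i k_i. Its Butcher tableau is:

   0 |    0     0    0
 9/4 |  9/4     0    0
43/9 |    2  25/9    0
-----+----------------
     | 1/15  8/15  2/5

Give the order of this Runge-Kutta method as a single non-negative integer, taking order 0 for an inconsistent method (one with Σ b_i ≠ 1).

1

b = (1/15, 8/15, 2/5)
c = (0, 9/4, 43/9)
Ac = (0, 0, 25/4)
Σ b_i: 1/15·1 + 8/15·1 + 2/5·1 = 1 ✓
b·c: 8/15·9/4 + 2/5·43/9 = 28/9 ≠ 1/2 ⇒ order 1.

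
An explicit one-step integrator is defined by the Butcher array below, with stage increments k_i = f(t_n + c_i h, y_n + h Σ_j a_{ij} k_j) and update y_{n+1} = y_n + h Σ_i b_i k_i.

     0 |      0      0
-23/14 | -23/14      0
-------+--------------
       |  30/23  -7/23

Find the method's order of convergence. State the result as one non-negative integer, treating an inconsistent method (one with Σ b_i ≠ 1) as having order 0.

b = (30/23, -7/23)
c = (0, -23/14)
Σ b_i: 30/23·1 + (-7/23)·1 = 1 ✓
b·c: (-7/23)·(-23/14) = 1/2 ✓; 2 stages ⇒ order 2.

2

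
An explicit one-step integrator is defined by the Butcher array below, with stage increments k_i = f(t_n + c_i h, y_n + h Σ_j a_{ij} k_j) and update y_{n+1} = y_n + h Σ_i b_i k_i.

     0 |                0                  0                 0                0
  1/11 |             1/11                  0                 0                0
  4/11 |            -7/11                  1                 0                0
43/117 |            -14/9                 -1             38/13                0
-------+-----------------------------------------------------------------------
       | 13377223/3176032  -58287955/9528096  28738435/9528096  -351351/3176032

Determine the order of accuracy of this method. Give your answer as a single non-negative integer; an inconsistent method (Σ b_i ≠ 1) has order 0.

3

b = (13377223/3176032, -58287955/9528096, 28738435/9528096, -351351/3176032)
c = (0, 1/11, 4/11, 43/117)
Ac = (0, 0, 1/11, 139/143)
Σ b_i: 13377223/3176032·1 + (-58287955/9528096)·1 + 28738435/9528096·1 + (-351351/3176032)·1 = 1 ✓
b·c: (-58287955/9528096)·1/11 + 28738435/9528096·4/11 + (-351351/3176032)·43/117 = 1/2 ✓
b·c²: (-58287955/9528096)·1/121 + 28738435/9528096·16/121 + (-351351/3176032)·1849/13689 = 1/3 ✓
b·Ac: 28738435/9528096·1/11 + (-351351/3176032)·139/143 = 1/6 ✓
b·c³: (-58287955/9528096)·1/1331 + 28738435/9528096·64/1331 + (-351351/3176032)·79507/1601613 = 4550574469/33722313768 ≠ 1/4 ⇒ order 3.
b·(c∘Ac): 28738435/9528096·4/121 + (-351351/3176032)·5977/16731 = 6308279/104809056 ≠ 1/8
b·Ac²: 28738435/9528096·1/121 + (-351351/3176032)·595/1573 = -221645/13101132 ≠ 1/12
b·A²c: (-351351/3176032)·38/143 = -46683/1588016 ≠ 1/24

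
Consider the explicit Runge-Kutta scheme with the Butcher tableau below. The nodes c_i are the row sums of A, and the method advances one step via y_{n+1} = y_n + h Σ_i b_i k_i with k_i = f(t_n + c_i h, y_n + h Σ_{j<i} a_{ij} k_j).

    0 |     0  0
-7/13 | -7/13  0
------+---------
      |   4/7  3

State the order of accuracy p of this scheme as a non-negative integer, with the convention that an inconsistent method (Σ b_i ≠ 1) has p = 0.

b = (4/7, 3)
c = (0, -7/13)
Σ b_i: 4/7·1 + 3·1 = 25/7 ≠ 1 ⇒ order 0.

0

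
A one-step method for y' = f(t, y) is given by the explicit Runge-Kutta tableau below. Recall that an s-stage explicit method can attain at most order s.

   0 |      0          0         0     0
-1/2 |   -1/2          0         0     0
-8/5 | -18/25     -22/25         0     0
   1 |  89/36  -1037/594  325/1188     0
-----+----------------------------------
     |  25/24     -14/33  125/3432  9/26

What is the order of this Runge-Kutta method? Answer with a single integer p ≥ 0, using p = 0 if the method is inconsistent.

b = (25/24, -14/33, 125/3432, 9/26)
c = (0, -1/2, -8/5, 1)
Ac = (0, 0, 11/25, 47/108)
Σ b_i: 25/24·1 + (-14/33)·1 + 125/3432·1 + 9/26·1 = 1 ✓
b·c: (-14/33)·(-1/2) + 125/3432·(-8/5) + 9/26·1 = 1/2 ✓
b·c²: (-14/33)·1/4 + 125/3432·64/25 + 9/26·1 = 1/3 ✓
b·Ac: 125/3432·11/25 + 9/26·47/108 = 1/6 ✓
b·c³: (-14/33)·(-1/8) + 125/3432·(-512/125) + 9/26·1 = 1/4 ✓
b·(c∘Ac): 125/3432·(-88/125) + 9/26·47/108 = 1/8 ✓
b·Ac²: 125/3432·(-11/50) + 9/26·19/72 = 1/12 ✓
b·A²c: 9/26·13/108 = 1/24 ✓; 4 stages ⇒ order 4.

4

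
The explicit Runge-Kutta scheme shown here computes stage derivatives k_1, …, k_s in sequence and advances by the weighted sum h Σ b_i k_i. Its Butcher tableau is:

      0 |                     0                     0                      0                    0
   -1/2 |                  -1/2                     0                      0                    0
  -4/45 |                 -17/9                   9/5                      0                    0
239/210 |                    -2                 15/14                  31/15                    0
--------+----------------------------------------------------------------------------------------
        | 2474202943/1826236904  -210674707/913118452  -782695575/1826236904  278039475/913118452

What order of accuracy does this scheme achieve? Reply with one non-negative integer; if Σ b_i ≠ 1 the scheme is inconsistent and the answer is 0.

3

b = (2474202943/1826236904, -210674707/913118452, -782695575/1826236904, 278039475/913118452)
c = (0, -1/2, -4/45, 239/210)
Ac = (0, 0, -9/10, -13597/18900)
Σ b_i: 2474202943/1826236904·1 + (-210674707/913118452)·1 + (-782695575/1826236904)·1 + 278039475/913118452·1 = 1 ✓
b·c: (-210674707/913118452)·(-1/2) + (-782695575/1826236904)·(-4/45) + 278039475/913118452·239/210 = 1/2 ✓
b·c²: (-210674707/913118452)·1/4 + (-782695575/1826236904)·16/2025 + 278039475/913118452·57121/44100 = 1/3 ✓
b·Ac: (-782695575/1826236904)·(-9/10) + 278039475/913118452·(-13597/18900) = 1/6 ✓
b·c³: (-210674707/913118452)·(-1/8) + (-782695575/1826236904)·(-64/91125) + 278039475/913118452·13651919/9261000 = 412469402159/862896937140 ≠ 1/4 ⇒ order 3.
b·(c∘Ac): (-782695575/1826236904)·2/25 + 278039475/913118452·(-3249683/3969000) = -93224571857/328722642720 ≠ 1/8
b·Ac²: (-782695575/1826236904)·9/20 + 278039475/913118452·483401/1701000 = -13107349499/123270991020 ≠ 1/12
b·A²c: 278039475/913118452·(-93/50) = -1034306847/1826236904 ≠ 1/24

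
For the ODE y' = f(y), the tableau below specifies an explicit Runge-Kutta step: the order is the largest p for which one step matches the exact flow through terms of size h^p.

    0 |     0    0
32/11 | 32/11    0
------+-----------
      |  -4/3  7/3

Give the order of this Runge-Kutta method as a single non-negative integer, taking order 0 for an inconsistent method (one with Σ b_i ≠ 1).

1

b = (-4/3, 7/3)
c = (0, 32/11)
Σ b_i: (-4/3)·1 + 7/3·1 = 1 ✓
b·c: 7/3·32/11 = 224/33 ≠ 1/2 ⇒ order 1.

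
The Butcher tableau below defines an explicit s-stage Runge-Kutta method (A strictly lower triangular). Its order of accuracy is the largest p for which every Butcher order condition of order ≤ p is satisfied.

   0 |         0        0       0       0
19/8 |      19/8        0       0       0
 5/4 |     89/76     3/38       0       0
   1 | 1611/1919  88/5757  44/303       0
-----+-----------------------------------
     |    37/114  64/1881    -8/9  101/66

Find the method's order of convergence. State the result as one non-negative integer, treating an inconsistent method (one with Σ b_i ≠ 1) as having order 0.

b = (37/114, 64/1881, -8/9, 101/66)
c = (0, 19/8, 5/4, 1)
Ac = (0, 0, 3/16, 22/101)
Σ b_i: 37/114·1 + 64/1881·1 + (-8/9)·1 + 101/66·1 = 1 ✓
b·c: 64/1881·19/8 + (-8/9)·5/4 + 101/66·1 = 1/2 ✓
b·c²: 64/1881·361/64 + (-8/9)·25/16 + 101/66·1 = 1/3 ✓
b·Ac: (-8/9)·3/16 + 101/66·22/101 = 1/6 ✓
b·c³: 64/1881·6859/512 + (-8/9)·125/64 + 101/66·1 = 1/4 ✓
b·(c∘Ac): (-8/9)·15/64 + 101/66·22/101 = 1/8 ✓
b·Ac²: (-8/9)·57/128 + 101/66·253/808 = 1/12 ✓
b·A²c: 101/66·11/404 = 1/24 ✓; 4 stages ⇒ order 4.

4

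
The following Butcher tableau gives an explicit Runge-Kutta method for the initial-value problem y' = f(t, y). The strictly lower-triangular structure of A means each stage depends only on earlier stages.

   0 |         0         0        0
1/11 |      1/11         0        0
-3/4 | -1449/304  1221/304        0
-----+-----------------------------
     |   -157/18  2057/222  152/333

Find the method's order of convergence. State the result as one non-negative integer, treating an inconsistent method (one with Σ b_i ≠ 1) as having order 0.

b = (-157/18, 2057/222, 152/333)
c = (0, 1/11, -3/4)
Ac = (0, 0, 111/304)
Σ b_i: (-157/18)·1 + 2057/222·1 + 152/333·1 = 1 ✓
b·c: 2057/222·1/11 + 152/333·(-3/4) = 1/2 ✓
b·c²: 2057/222·1/121 + 152/333·9/16 = 1/3 ✓
b·Ac: 152/333·111/304 = 1/6 ✓; 3 stages ⇒ order 3.

3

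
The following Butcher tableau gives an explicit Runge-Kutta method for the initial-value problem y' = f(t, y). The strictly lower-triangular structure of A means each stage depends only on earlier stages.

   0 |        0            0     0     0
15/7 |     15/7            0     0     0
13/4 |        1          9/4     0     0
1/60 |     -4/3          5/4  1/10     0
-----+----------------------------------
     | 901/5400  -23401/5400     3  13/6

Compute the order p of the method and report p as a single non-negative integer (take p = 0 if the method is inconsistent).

b = (901/5400, -23401/5400, 3, 13/6)
c = (0, 15/7, 13/4, 1/60)
Ac = (0, 0, 135/28, 841/280)
Σ b_i: 901/5400·1 + (-23401/5400)·1 + 3·1 + 13/6·1 = 1 ✓
b·c: (-23401/5400)·15/7 + 3·13/4 + 13/6·1/60 = 1/2 ✓
b·c²: (-23401/5400)·225/49 + 3·169/16 + 13/6·1/3600 = 1782541/151200 ≠ 1/3 ⇒ order 2.
b·Ac: 3·135/28 + 13/6·841/280 = 35233/1680 ≠ 1/6

2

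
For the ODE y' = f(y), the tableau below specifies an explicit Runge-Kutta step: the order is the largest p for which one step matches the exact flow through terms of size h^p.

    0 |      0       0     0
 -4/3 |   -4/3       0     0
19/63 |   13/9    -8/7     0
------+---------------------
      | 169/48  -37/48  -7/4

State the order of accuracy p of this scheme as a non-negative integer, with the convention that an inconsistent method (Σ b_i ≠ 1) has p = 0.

2

b = (169/48, -37/48, -7/4)
c = (0, -4/3, 19/63)
Ac = (0, 0, 32/21)
Σ b_i: 169/48·1 + (-37/48)·1 + (-7/4)·1 = 1 ✓
b·c: (-37/48)·(-4/3) + (-7/4)·19/63 = 1/2 ✓
b·c²: (-37/48)·16/9 + (-7/4)·361/3969 = -3469/2268 ≠ 1/3 ⇒ order 2.
b·Ac: (-7/4)·32/21 = -8/3 ≠ 1/6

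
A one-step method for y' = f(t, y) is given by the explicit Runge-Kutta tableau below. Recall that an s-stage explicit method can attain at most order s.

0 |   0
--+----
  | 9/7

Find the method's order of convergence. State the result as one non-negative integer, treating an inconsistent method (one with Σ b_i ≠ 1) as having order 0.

0

b = (9/7)
c = (0)
Σ b_i: 9/7·1 = 9/7 ≠ 1 ⇒ order 0.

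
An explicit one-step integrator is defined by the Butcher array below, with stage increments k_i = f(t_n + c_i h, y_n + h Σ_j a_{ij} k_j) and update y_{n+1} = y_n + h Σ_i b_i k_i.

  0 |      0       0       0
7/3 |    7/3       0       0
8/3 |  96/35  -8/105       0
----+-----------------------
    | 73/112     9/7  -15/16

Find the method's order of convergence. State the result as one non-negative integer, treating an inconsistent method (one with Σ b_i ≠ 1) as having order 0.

b = (73/112, 9/7, -15/16)
c = (0, 7/3, 8/3)
Ac = (0, 0, -8/45)
Σ b_i: 73/112·1 + 9/7·1 + (-15/16)·1 = 1 ✓
b·c: 9/7·7/3 + (-15/16)·8/3 = 1/2 ✓
b·c²: 9/7·49/9 + (-15/16)·64/9 = 1/3 ✓
b·Ac: (-15/16)·(-8/45) = 1/6 ✓; 3 stages ⇒ order 3.

3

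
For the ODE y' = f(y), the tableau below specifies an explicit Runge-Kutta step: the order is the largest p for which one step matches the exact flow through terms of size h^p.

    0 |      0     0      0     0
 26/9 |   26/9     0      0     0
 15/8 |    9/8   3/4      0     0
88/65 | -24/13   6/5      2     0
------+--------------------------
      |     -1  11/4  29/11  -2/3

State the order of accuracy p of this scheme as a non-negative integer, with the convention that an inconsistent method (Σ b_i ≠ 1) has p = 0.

b = (-1, 11/4, 29/11, -2/3)
c = (0, 26/9, 15/8, 88/65)
Ac = (0, 0, 13/6, 433/60)
Σ b_i: (-1)·1 + 11/4·1 + 29/11·1 + (-2/3)·1 = 491/132 ≠ 1 ⇒ order 0.

0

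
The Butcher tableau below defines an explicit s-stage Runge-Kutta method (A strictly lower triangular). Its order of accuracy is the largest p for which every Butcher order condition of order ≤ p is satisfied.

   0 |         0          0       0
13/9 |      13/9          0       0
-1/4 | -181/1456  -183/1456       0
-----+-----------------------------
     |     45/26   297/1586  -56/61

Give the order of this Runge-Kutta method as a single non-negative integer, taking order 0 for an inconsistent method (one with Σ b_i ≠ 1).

b = (45/26, 297/1586, -56/61)
c = (0, 13/9, -1/4)
Ac = (0, 0, -61/336)
Σ b_i: 45/26·1 + 297/1586·1 + (-56/61)·1 = 1 ✓
b·c: 297/1586·13/9 + (-56/61)·(-1/4) = 1/2 ✓
b·c²: 297/1586·169/81 + (-56/61)·1/16 = 1/3 ✓
b·Ac: (-56/61)·(-61/336) = 1/6 ✓; 3 stages ⇒ order 3.

3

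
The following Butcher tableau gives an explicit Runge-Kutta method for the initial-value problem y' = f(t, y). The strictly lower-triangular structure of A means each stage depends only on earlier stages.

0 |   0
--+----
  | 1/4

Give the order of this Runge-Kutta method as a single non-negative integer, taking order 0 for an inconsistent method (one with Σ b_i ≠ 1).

b = (1/4)
c = (0)
Σ b_i: 1/4·1 = 1/4 ≠ 1 ⇒ order 0.

0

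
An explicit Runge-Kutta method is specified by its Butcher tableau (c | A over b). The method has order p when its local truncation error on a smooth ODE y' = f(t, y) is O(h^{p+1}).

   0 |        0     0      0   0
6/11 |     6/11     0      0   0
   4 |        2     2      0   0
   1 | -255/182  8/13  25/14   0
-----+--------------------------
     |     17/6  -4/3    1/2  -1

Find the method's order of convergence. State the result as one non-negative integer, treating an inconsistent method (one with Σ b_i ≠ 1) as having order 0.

b = (17/6, -4/3, 1/2, -1)
c = (0, 6/11, 4, 1)
Ac = (0, 0, 12/11, 7486/1001)
Σ b_i: 17/6·1 + (-4/3)·1 + 1/2·1 + (-1)·1 = 1 ✓
b·c: (-4/3)·6/11 + 1/2·4 + (-1)·1 = 3/11 ≠ 1/2 ⇒ order 1.

1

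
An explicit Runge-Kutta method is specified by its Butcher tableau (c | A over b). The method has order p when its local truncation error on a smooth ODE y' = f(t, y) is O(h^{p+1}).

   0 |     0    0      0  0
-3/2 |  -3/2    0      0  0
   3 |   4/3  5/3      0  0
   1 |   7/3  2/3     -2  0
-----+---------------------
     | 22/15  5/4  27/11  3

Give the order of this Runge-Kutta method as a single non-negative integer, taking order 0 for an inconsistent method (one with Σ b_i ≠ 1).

0

b = (22/15, 5/4, 27/11, 3)
c = (0, -3/2, 3, 1)
Ac = (0, 0, -5/2, -7)
Σ b_i: 22/15·1 + 5/4·1 + 27/11·1 + 3·1 = 5393/660 ≠ 1 ⇒ order 0.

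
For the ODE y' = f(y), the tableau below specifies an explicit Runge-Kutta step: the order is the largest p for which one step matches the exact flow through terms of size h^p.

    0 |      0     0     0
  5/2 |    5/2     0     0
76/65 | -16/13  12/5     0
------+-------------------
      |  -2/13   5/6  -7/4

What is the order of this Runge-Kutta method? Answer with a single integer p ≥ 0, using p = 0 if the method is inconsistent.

0

b = (-2/13, 5/6, -7/4)
c = (0, 5/2, 76/65)
Ac = (0, 0, 6)
Σ b_i: (-2/13)·1 + 5/6·1 + (-7/4)·1 = -167/156 ≠ 1 ⇒ order 0.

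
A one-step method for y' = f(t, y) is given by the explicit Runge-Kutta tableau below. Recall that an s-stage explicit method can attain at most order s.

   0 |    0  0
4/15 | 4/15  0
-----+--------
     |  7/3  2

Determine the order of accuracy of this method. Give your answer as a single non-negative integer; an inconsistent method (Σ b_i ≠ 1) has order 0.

0

b = (7/3, 2)
c = (0, 4/15)
Σ b_i: 7/3·1 + 2·1 = 13/3 ≠ 1 ⇒ order 0.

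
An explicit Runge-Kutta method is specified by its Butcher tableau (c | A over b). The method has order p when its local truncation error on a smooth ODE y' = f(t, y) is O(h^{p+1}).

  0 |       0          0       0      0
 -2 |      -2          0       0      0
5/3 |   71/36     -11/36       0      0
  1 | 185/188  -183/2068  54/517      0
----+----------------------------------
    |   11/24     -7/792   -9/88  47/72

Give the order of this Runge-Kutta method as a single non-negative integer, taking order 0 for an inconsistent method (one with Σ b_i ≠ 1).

b = (11/24, -7/792, -9/88, 47/72)
c = (0, -2, 5/3, 1)
Ac = (0, 0, 11/18, 33/94)
Σ b_i: 11/24·1 + (-7/792)·1 + (-9/88)·1 + 47/72·1 = 1 ✓
b·c: (-7/792)·(-2) + (-9/88)·5/3 + 47/72·1 = 1/2 ✓
b·c²: (-7/792)·4 + (-9/88)·25/9 + 47/72·1 = 1/3 ✓
b·Ac: (-9/88)·11/18 + 47/72·33/94 = 1/6 ✓
b·c³: (-7/792)·(-8) + (-9/88)·125/27 + 47/72·1 = 1/4 ✓
b·(c∘Ac): (-9/88)·55/54 + 47/72·33/94 = 1/8 ✓
b·Ac²: (-9/88)·(-11/9) + 47/72·(-3/47) = 1/12 ✓
b·A²c: 47/72·3/47 = 1/24 ✓; 4 stages ⇒ order 4.

4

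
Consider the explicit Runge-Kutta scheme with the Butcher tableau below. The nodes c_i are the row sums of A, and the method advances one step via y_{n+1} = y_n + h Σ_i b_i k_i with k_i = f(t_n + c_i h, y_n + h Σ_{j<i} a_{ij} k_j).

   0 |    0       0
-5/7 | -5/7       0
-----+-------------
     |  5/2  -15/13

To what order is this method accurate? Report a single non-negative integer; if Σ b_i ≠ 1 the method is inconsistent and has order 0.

0

b = (5/2, -15/13)
c = (0, -5/7)
Σ b_i: 5/2·1 + (-15/13)·1 = 35/26 ≠ 1 ⇒ order 0.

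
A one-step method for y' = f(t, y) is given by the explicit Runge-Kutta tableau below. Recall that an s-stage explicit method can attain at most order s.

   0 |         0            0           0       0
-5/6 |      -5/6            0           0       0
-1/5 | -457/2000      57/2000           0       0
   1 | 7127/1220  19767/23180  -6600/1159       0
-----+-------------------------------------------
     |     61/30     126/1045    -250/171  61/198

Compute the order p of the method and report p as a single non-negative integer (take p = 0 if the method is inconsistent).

b = (61/30, 126/1045, -250/171, 61/198)
c = (0, -5/6, -1/5, 1)
Ac = (0, 0, -19/800, 209/488)
Σ b_i: 61/30·1 + 126/1045·1 + (-250/171)·1 + 61/198·1 = 1 ✓
b·c: 126/1045·(-5/6) + (-250/171)·(-1/5) + 61/198·1 = 1/2 ✓
b·c²: 126/1045·25/36 + (-250/171)·1/25 + 61/198·1 = 1/3 ✓
b·Ac: (-250/171)·(-19/800) + 61/198·209/488 = 1/6 ✓
b·c³: 126/1045·(-125/216) + (-250/171)·(-1/125) + 61/198·1 = 1/4 ✓
b·(c∘Ac): (-250/171)·19/4000 + 61/198·209/488 = 1/8 ✓
b·Ac²: (-250/171)·19/960 + 61/198·1067/2928 = 1/12 ✓
b·A²c: 61/198·33/244 = 1/24 ✓; 4 stages ⇒ order 4.

4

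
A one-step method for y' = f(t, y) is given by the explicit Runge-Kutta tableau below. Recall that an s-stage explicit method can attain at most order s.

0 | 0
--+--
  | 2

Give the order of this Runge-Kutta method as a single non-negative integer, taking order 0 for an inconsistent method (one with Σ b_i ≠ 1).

0

b = (2)
c = (0)
Σ b_i: 2·1 = 2 ≠ 1 ⇒ order 0.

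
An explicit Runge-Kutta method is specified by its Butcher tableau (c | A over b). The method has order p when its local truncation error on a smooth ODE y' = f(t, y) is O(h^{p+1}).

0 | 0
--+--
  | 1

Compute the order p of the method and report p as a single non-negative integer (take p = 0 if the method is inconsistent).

1

b = (1)
c = (0)
Σ b_i: 1·1 = 1 ✓; 1 stage ⇒ order 1.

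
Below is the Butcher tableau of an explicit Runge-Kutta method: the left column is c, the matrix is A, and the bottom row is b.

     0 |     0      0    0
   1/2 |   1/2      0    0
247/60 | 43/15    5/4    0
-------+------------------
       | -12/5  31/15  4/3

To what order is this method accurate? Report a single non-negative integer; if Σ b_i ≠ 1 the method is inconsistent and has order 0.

b = (-12/5, 31/15, 4/3)
c = (0, 1/2, 247/60)
Ac = (0, 0, 5/8)
Σ b_i: (-12/5)·1 + 31/15·1 + 4/3·1 = 1 ✓
b·c: 31/15·1/2 + 4/3·247/60 = 587/90 ≠ 1/2 ⇒ order 1.

1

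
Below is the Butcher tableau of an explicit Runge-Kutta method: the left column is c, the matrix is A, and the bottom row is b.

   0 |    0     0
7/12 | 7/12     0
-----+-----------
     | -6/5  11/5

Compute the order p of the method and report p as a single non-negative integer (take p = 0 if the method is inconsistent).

1

b = (-6/5, 11/5)
c = (0, 7/12)
Σ b_i: (-6/5)·1 + 11/5·1 = 1 ✓
b·c: 11/5·7/12 = 77/60 ≠ 1/2 ⇒ order 1.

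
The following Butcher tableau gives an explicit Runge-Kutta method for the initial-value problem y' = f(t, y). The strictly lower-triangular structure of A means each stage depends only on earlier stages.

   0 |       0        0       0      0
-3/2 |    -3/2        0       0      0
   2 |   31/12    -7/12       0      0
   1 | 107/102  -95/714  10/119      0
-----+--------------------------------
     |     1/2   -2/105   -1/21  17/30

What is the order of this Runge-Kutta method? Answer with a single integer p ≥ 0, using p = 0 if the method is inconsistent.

b = (1/2, -2/105, -1/21, 17/30)
c = (0, -3/2, 2, 1)
Ac = (0, 0, 7/8, 25/68)
Σ b_i: 1/2·1 + (-2/105)·1 + (-1/21)·1 + 17/30·1 = 1 ✓
b·c: (-2/105)·(-3/2) + (-1/21)·2 + 17/30·1 = 1/2 ✓
b·c²: (-2/105)·9/4 + (-1/21)·4 + 17/30·1 = 1/3 ✓
b·Ac: (-1/21)·7/8 + 17/30·25/68 = 1/6 ✓
b·c³: (-2/105)·(-27/8) + (-1/21)·8 + 17/30·1 = 1/4 ✓
b·(c∘Ac): (-1/21)·7/4 + 17/30·25/68 = 1/8 ✓
b·Ac²: (-1/21)·(-21/16) + 17/30·5/136 = 1/12 ✓
b·A²c: 17/30·5/68 = 1/24 ✓; 4 stages ⇒ order 4.

4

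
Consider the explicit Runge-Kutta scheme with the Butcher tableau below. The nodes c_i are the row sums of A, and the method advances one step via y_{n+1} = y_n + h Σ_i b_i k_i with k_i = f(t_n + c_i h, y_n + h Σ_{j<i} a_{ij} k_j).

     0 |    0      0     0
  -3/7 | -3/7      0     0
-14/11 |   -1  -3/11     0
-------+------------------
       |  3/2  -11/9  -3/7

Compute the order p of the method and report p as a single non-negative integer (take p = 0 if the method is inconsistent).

0

b = (3/2, -11/9, -3/7)
c = (0, -3/7, -14/11)
Ac = (0, 0, 9/77)
Σ b_i: 3/2·1 + (-11/9)·1 + (-3/7)·1 = -19/126 ≠ 1 ⇒ order 0.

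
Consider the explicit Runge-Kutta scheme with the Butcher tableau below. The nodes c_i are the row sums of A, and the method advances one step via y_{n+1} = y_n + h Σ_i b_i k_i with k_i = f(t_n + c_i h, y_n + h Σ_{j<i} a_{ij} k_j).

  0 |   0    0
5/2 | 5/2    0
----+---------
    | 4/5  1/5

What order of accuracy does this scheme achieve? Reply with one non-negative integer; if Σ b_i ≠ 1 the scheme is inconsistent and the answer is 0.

b = (4/5, 1/5)
c = (0, 5/2)
Σ b_i: 4/5·1 + 1/5·1 = 1 ✓
b·c: 1/5·5/2 = 1/2 ✓; 2 stages ⇒ order 2.

2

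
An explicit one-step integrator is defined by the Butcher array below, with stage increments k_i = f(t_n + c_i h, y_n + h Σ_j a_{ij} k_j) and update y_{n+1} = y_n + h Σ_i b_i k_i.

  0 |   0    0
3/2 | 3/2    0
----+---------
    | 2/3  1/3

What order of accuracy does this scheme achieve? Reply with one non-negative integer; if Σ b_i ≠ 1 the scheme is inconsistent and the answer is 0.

b = (2/3, 1/3)
c = (0, 3/2)
Σ b_i: 2/3·1 + 1/3·1 = 1 ✓
b·c: 1/3·3/2 = 1/2 ✓; 2 stages ⇒ order 2.

2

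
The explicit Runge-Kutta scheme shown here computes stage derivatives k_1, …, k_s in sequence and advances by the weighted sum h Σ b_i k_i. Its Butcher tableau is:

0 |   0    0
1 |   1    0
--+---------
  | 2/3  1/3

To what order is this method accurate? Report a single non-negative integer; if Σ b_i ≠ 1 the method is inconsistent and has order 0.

b = (2/3, 1/3)
c = (0, 1)
Σ b_i: 2/3·1 + 1/3·1 = 1 ✓
b·c: 1/3·1 = 1/3 ≠ 1/2 ⇒ order 1.

1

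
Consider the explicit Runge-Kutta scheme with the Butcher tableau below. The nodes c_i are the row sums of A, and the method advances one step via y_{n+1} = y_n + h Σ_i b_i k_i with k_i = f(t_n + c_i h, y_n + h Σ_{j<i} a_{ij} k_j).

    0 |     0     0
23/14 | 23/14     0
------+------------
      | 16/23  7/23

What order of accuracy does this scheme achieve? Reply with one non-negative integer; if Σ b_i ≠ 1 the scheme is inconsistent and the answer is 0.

2

b = (16/23, 7/23)
c = (0, 23/14)
Σ b_i: 16/23·1 + 7/23·1 = 1 ✓
b·c: 7/23·23/14 = 1/2 ✓; 2 stages ⇒ order 2.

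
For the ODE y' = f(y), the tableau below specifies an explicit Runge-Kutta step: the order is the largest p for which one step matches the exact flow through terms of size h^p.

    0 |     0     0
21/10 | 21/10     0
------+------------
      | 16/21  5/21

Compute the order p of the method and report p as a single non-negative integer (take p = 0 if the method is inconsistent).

2

b = (16/21, 5/21)
c = (0, 21/10)
Σ b_i: 16/21·1 + 5/21·1 = 1 ✓
b·c: 5/21·21/10 = 1/2 ✓; 2 stages ⇒ order 2.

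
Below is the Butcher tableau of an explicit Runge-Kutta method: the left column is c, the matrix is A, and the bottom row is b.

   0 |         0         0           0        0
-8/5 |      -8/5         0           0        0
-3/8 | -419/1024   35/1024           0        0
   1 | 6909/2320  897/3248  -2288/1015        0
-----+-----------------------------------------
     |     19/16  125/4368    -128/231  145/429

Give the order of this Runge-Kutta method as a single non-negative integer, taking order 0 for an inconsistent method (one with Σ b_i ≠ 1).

4

b = (19/16, 125/4368, -128/231, 145/429)
c = (0, -8/5, -3/8, 1)
Ac = (0, 0, -7/128, 117/290)
Σ b_i: 19/16·1 + 125/4368·1 + (-128/231)·1 + 145/429·1 = 1 ✓
b·c: 125/4368·(-8/5) + (-128/231)·(-3/8) + 145/429·1 = 1/2 ✓
b·c²: 125/4368·64/25 + (-128/231)·9/64 + 145/429·1 = 1/3 ✓
b·Ac: (-128/231)·(-7/128) + 145/429·117/290 = 1/6 ✓
b·c³: 125/4368·(-512/125) + (-128/231)·(-27/512) + 145/429·1 = 1/4 ✓
b·(c∘Ac): (-128/231)·21/1024 + 145/429·117/290 = 1/8 ✓
b·Ac²: (-128/231)·7/80 + 145/429·39/100 = 1/12 ✓
b·A²c: 145/429·143/1160 = 1/24 ✓; 4 stages ⇒ order 4.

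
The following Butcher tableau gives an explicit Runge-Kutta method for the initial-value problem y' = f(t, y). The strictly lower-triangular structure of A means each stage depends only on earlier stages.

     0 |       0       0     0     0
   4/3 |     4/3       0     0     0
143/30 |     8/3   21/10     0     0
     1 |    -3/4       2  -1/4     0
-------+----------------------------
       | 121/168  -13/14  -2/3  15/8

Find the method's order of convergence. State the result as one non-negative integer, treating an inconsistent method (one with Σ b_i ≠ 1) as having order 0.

1

b = (121/168, -13/14, -2/3, 15/8)
c = (0, 4/3, 143/30, 1)
Ac = (0, 0, 14/5, 59/40)
Σ b_i: 121/168·1 + (-13/14)·1 + (-2/3)·1 + 15/8·1 = 1 ✓
b·c: (-13/14)·4/3 + (-2/3)·143/30 + 15/8·1 = -6403/2520 ≠ 1/2 ⇒ order 1.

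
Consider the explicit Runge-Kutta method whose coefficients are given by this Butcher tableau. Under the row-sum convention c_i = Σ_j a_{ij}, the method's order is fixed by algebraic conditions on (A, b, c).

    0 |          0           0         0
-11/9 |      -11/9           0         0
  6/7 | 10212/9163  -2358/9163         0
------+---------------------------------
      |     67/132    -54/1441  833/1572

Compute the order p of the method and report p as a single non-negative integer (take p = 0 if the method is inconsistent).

b = (67/132, -54/1441, 833/1572)
c = (0, -11/9, 6/7)
Ac = (0, 0, 262/833)
Σ b_i: 67/132·1 + (-54/1441)·1 + 833/1572·1 = 1 ✓
b·c: (-54/1441)·(-11/9) + 833/1572·6/7 = 1/2 ✓
b·c²: (-54/1441)·121/81 + 833/1572·36/49 = 1/3 ✓
b·Ac: 833/1572·262/833 = 1/6 ✓; 3 stages ⇒ order 3.

3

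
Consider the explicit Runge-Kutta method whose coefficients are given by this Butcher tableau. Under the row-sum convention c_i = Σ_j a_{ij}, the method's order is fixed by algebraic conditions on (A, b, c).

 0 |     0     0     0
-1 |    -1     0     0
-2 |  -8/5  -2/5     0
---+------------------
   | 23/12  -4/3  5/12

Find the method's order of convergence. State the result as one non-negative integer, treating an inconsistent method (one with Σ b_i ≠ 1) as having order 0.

b = (23/12, -4/3, 5/12)
c = (0, -1, -2)
Ac = (0, 0, 2/5)
Σ b_i: 23/12·1 + (-4/3)·1 + 5/12·1 = 1 ✓
b·c: (-4/3)·(-1) + 5/12·(-2) = 1/2 ✓
b·c²: (-4/3)·1 + 5/12·4 = 1/3 ✓
b·Ac: 5/12·2/5 = 1/6 ✓; 3 stages ⇒ order 3.

3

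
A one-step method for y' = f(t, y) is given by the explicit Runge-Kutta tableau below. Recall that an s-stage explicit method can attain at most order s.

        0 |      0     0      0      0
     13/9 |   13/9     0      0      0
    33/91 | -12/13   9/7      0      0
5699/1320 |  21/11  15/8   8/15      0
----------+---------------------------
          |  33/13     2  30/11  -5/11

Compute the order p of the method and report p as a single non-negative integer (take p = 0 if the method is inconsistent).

b = (33/13, 2, 30/11, -5/11)
c = (0, 13/9, 33/91, 5699/1320)
Ac = (0, 0, 13/7, 31687/10920)
Σ b_i: 33/13·1 + 2·1 + 30/11·1 + (-5/11)·1 = 974/143 ≠ 1 ⇒ order 0.

0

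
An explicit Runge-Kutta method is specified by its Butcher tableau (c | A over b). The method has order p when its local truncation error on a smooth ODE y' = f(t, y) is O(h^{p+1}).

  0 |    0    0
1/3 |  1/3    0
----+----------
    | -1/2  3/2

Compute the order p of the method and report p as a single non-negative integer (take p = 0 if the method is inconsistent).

b = (-1/2, 3/2)
c = (0, 1/3)
Σ b_i: (-1/2)·1 + 3/2·1 = 1 ✓
b·c: 3/2·1/3 = 1/2 ✓; 2 stages ⇒ order 2.

2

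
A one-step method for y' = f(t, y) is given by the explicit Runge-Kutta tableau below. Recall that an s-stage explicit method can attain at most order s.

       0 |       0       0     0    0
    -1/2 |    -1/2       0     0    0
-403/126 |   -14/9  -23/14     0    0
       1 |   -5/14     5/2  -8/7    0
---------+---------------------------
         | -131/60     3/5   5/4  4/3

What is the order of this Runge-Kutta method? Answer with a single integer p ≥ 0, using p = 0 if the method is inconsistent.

1

b = (-131/60, 3/5, 5/4, 4/3)
c = (0, -1/2, -403/126, 1)
Ac = (0, 0, 23/28, 4243/1764)
Σ b_i: (-131/60)·1 + 3/5·1 + 5/4·1 + 4/3·1 = 1 ✓
b·c: 3/5·(-1/2) + 5/4·(-403/126) + 4/3·1 = -7471/2520 ≠ 1/2 ⇒ order 1.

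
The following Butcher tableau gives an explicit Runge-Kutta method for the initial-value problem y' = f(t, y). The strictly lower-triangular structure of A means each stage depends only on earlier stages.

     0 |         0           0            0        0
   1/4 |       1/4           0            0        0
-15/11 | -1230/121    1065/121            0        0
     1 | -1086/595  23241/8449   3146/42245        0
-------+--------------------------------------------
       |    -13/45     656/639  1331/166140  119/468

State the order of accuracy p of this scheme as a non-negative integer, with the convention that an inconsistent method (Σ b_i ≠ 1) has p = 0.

b = (-13/45, 656/639, 1331/166140, 119/468)
c = (0, 1/4, -15/11, 1)
Ac = (0, 0, 1065/484, 279/476)
Σ b_i: (-13/45)·1 + 656/639·1 + 1331/166140·1 + 119/468·1 = 1 ✓
b·c: 656/639·1/4 + 1331/166140·(-15/11) + 119/468·1 = 1/2 ✓
b·c²: 656/639·1/16 + 1331/166140·225/121 + 119/468·1 = 1/3 ✓
b·Ac: 1331/166140·1065/484 + 119/468·279/476 = 1/6 ✓
b·c³: 656/639·1/64 + 1331/166140·(-3375/1331) + 119/468·1 = 1/4 ✓
b·(c∘Ac): 1331/166140·(-15975/5324) + 119/468·279/476 = 1/8 ✓
b·Ac²: 1331/166140·1065/1936 + 119/468·591/1904 = 1/12 ✓
b·A²c: 119/468·39/238 = 1/24 ✓; 4 stages ⇒ order 4.

4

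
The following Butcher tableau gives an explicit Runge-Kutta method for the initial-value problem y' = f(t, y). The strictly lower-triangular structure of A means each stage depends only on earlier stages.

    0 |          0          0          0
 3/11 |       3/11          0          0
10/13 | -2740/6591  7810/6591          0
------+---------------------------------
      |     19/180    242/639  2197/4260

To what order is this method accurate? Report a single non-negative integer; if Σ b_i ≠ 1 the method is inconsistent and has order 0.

b = (19/180, 242/639, 2197/4260)
c = (0, 3/11, 10/13)
Ac = (0, 0, 710/2197)
Σ b_i: 19/180·1 + 242/639·1 + 2197/4260·1 = 1 ✓
b·c: 242/639·3/11 + 2197/4260·10/13 = 1/2 ✓
b·c²: 242/639·9/121 + 2197/4260·100/169 = 1/3 ✓
b·Ac: 2197/4260·710/2197 = 1/6 ✓; 3 stages ⇒ order 3.

3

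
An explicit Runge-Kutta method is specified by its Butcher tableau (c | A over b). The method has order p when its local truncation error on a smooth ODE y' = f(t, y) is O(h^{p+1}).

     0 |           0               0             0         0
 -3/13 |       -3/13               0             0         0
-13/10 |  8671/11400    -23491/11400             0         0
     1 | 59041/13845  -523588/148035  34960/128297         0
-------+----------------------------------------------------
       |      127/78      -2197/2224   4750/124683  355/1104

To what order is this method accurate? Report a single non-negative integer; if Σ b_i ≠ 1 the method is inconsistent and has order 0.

b = (127/78, -2197/2224, 4750/124683, 355/1104)
c = (0, -3/13, -13/10, 1)
Ac = (0, 0, 1807/3800, 164/355)
Σ b_i: 127/78·1 + (-2197/2224)·1 + 4750/124683·1 + 355/1104·1 = 1 ✓
b·c: (-2197/2224)·(-3/13) + 4750/124683·(-13/10) + 355/1104·1 = 1/2 ✓
b·c²: (-2197/2224)·9/169 + 4750/124683·169/100 + 355/1104·1 = 1/3 ✓
b·Ac: 4750/124683·1807/3800 + 355/1104·164/355 = 1/6 ✓
b·c³: (-2197/2224)·(-27/2197) + 4750/124683·(-2197/1000) + 355/1104·1 = 1/4 ✓
b·(c∘Ac): 4750/124683·(-23491/38000) + 355/1104·164/355 = 1/8 ✓
b·Ac²: 4750/124683·(-417/3800) + 355/1104·1256/4615 = 1/12 ✓
b·A²c: 355/1104·46/355 = 1/24 ✓; 4 stages ⇒ order 4.

4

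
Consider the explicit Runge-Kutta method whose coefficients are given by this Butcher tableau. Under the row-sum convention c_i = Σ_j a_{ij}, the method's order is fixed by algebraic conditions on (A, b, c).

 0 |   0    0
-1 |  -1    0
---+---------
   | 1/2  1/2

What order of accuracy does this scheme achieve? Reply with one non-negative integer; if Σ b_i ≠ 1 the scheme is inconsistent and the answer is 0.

1

b = (1/2, 1/2)
c = (0, -1)
Σ b_i: 1/2·1 + 1/2·1 = 1 ✓
b·c: 1/2·(-1) = -1/2 ≠ 1/2 ⇒ order 1.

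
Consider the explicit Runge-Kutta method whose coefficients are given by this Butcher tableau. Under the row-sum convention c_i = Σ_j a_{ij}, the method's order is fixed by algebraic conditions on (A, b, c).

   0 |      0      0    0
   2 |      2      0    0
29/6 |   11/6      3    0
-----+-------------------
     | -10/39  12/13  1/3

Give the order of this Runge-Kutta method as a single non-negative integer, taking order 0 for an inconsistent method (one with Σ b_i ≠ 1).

1

b = (-10/39, 12/13, 1/3)
c = (0, 2, 29/6)
Ac = (0, 0, 6)
Σ b_i: (-10/39)·1 + 12/13·1 + 1/3·1 = 1 ✓
b·c: 12/13·2 + 1/3·29/6 = 809/234 ≠ 1/2 ⇒ order 1.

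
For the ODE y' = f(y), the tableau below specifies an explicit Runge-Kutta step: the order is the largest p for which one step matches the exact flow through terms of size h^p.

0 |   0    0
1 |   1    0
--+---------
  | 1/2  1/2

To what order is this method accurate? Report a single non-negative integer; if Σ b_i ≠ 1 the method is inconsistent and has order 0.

b = (1/2, 1/2)
c = (0, 1)
Σ b_i: 1/2·1 + 1/2·1 = 1 ✓
b·c: 1/2·1 = 1/2 ✓; 2 stages ⇒ order 2.

2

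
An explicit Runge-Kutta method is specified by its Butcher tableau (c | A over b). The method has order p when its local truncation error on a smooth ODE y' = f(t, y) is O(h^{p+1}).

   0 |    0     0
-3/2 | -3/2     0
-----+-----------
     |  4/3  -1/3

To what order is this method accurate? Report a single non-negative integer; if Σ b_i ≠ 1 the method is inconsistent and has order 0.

b = (4/3, -1/3)
c = (0, -3/2)
Σ b_i: 4/3·1 + (-1/3)·1 = 1 ✓
b·c: (-1/3)·(-3/2) = 1/2 ✓; 2 stages ⇒ order 2.

2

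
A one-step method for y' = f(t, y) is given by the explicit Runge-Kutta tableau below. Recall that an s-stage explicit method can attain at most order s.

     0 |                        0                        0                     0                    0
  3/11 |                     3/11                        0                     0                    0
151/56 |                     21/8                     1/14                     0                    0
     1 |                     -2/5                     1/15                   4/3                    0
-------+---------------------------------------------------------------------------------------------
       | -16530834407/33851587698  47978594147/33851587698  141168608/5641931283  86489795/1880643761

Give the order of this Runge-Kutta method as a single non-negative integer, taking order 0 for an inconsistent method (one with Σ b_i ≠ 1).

3

b = (-16530834407/33851587698, 47978594147/33851587698, 141168608/5641931283, 86489795/1880643761)
c = (0, 3/11, 151/56, 1)
Ac = (0, 0, 3/154, 8347/2310)
Σ b_i: (-16530834407/33851587698)·1 + 47978594147/33851587698·1 + 141168608/5641931283·1 + 86489795/1880643761·1 = 1 ✓
b·c: 47978594147/33851587698·3/11 + 141168608/5641931283·151/56 + 86489795/1880643761·1 = 1/2 ✓
b·c²: 47978594147/33851587698·9/121 + 141168608/5641931283·22801/3136 + 86489795/1880643761·1 = 1/3 ✓
b·Ac: 141168608/5641931283·3/154 + 86489795/1880643761·8347/2310 = 1/6 ✓
b·c³: 47978594147/33851587698·27/1331 + 141168608/5641931283·3442951/175616 + 86489795/1880643761·1 = 3929206541339/6950859340656 ≠ 1/4 ⇒ order 3.
b·(c∘Ac): 141168608/5641931283·453/8624 + 86489795/1880643761·8347/2310 = 20789716711/124122488226 ≠ 1/8
b·Ac²: 141168608/5641931283·9/1694 + 86489795/1880643761·13801661/1422960 = 3101450845303/6950859340656 ≠ 1/12
b·A²c: 86489795/1880643761·2/77 = 24711370/20687081371 ≠ 1/24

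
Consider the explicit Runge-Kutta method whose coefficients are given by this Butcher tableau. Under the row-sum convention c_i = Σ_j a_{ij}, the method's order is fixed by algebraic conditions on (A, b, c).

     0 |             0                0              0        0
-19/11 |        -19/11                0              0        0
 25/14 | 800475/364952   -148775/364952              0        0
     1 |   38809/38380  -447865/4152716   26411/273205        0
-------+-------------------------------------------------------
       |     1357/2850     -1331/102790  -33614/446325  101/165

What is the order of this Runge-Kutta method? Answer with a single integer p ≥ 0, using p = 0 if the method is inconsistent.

b = (1357/2850, -1331/102790, -33614/446325, 101/165)
c = (0, -19/11, 25/14, 1)
Ac = (0, 0, 13525/19208, 145/404)
Σ b_i: 1357/2850·1 + (-1331/102790)·1 + (-33614/446325)·1 + 101/165·1 = 1 ✓
b·c: (-1331/102790)·(-19/11) + (-33614/446325)·25/14 + 101/165·1 = 1/2 ✓
b·c²: (-1331/102790)·361/121 + (-33614/446325)·625/196 + 101/165·1 = 1/3 ✓
b·Ac: (-33614/446325)·13525/19208 + 101/165·145/404 = 1/6 ✓
b·c³: (-1331/102790)·(-6859/1331) + (-33614/446325)·15625/2744 + 101/165·1 = 1/4 ✓
b·(c∘Ac): (-33614/446325)·338125/268912 + 101/165·145/404 = 1/8 ✓
b·Ac²: (-33614/446325)·(-256975/211288) + 101/165·(-15/1111) = 1/12 ✓
b·A²c: 101/165·55/808 = 1/24 ✓; 4 stages ⇒ order 4.

4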